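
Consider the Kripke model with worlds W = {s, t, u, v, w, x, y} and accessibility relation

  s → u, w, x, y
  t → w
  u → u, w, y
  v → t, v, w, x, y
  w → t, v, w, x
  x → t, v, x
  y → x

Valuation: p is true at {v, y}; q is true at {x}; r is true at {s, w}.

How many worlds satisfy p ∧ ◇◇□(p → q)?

s: p is F, ◇◇□(p → q) is T. ✗
t: p is F, ◇◇□(p → q) is T. ✗
u: p is F, ◇◇□(p → q) is T. ✗
v: p is T, ◇◇□(p → q) is T. ✓
w: p is F, ◇◇□(p → q) is T. ✗
x: p is F, ◇◇□(p → q) is T. ✗
y: p is T, ◇◇□(p → q) is T. ✓
Satisfying worlds: {v, y}.

2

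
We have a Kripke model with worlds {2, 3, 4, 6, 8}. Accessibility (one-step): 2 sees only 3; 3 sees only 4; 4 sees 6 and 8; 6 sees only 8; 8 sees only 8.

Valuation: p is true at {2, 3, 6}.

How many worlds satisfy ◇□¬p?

4

2: successors {3}; □¬p there: 3:T. ✓
3: successors {4}; □¬p there: 4:F. ✗
4: successors {6, 8}; □¬p there: 6:T, 8:T. ✓
6: successors {8}; □¬p there: 8:T. ✓
8: successors {8}; □¬p there: 8:T. ✓
Satisfying worlds: {2, 4, 6, 8}.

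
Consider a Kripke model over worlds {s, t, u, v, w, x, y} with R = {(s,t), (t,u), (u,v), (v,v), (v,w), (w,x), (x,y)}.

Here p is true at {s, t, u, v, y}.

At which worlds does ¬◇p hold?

{w, y}

s: ◇p is T. ✗
t: ◇p is T. ✗
u: ◇p is T. ✗
v: ◇p is T. ✗
w: ◇p is F. ✓
x: ◇p is T. ✗
y: ◇p is F. ✓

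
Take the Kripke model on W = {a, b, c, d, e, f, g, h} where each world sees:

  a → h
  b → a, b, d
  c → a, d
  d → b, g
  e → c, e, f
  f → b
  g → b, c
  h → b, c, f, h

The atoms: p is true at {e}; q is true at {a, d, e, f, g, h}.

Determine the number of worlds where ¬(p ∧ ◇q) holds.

7

a: p ∧ ◇q is F. ✓
b: p ∧ ◇q is F. ✓
c: p ∧ ◇q is F. ✓
d: p ∧ ◇q is F. ✓
e: p ∧ ◇q is T. ✗
f: p ∧ ◇q is F. ✓
g: p ∧ ◇q is F. ✓
h: p ∧ ◇q is F. ✓
Satisfying worlds: {a, b, c, d, f, g, h}.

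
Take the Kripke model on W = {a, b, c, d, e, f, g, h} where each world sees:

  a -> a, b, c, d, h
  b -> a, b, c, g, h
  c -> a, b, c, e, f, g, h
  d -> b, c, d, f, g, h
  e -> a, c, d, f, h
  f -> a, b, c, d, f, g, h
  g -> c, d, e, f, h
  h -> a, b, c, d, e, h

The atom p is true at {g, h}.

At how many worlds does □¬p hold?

0

a: successors {a, b, c, d, h}; ¬p there: a:T, b:T, c:T, d:T, h:F. ✗
b: successors {a, b, c, g, h}; ¬p there: a:T, b:T, c:T, g:F, h:F. ✗
c: successors {a, b, c, e, f, g, h}; ¬p there: a:T, b:T, c:T, e:T, f:T, g:F, h:F. ✗
d: successors {b, c, d, f, g, h}; ¬p there: b:T, c:T, d:T, f:T, g:F, h:F. ✗
e: successors {a, c, d, f, h}; ¬p there: a:T, c:T, d:T, f:T, h:F. ✗
f: successors {a, b, c, d, f, g, h}; ¬p there: a:T, b:T, c:T, d:T, f:T, g:F, h:F. ✗
g: successors {c, d, e, f, h}; ¬p there: c:T, d:T, e:T, f:T, h:F. ✗
h: successors {a, b, c, d, e, h}; ¬p there: a:T, b:T, c:T, d:T, e:T, h:F. ✗
Satisfying worlds: ∅.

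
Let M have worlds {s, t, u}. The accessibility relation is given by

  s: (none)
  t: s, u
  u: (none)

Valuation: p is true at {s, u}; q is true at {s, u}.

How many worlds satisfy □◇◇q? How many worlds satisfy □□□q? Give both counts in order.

For □◇◇q:
s: no successors, so □◇◇q holds vacuously. ✓
t: successors {s, u}; ◇◇q there: s:F, u:F. ✗
u: no successors, so □◇◇q holds vacuously. ✓
— 2 worlds.
For □□□q:
s: no successors, so □□□q holds vacuously. ✓
t: successors {s, u}; □□q there: s:T, u:T. ✓
u: no successors, so □□□q holds vacuously. ✓
— 3 worlds.

2 and 3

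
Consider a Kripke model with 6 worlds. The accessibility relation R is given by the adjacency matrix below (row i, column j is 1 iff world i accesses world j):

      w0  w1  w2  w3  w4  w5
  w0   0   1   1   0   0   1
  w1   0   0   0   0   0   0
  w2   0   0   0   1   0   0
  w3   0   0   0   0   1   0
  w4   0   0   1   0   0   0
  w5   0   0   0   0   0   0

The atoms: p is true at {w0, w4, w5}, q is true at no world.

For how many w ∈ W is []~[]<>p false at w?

2

w0: successors {w1, w2, w5}; ~[]<>p there: w1:F, w2:F, w5:F. ✗
w1: no successors, so []~[]<>p holds vacuously. ✓
w2: successors {w3}; ~[]<>p there: w3:T. ✓
w3: successors {w4}; ~[]<>p there: w4:T. ✓
w4: successors {w2}; ~[]<>p there: w2:F. ✗
w5: no successors, so []~[]<>p holds vacuously. ✓
Satisfying worlds: {w1, w2, w3, w5}.
So []~[]<>p fails at the other 2 worlds.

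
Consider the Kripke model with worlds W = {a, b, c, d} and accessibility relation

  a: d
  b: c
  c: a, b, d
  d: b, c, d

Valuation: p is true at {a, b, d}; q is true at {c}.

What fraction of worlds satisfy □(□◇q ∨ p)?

a: successors {d}; □◇q ∨ p there: d:T. ✓
b: successors {c}; □◇q ∨ p there: c:F. ✗
c: successors {a, b, d}; □◇q ∨ p there: a:T, b:T, d:T. ✓
d: successors {b, c, d}; □◇q ∨ p there: b:T, c:F, d:T. ✗
That's 2 of 4 worlds, so 2/4 = 1/2.

1/2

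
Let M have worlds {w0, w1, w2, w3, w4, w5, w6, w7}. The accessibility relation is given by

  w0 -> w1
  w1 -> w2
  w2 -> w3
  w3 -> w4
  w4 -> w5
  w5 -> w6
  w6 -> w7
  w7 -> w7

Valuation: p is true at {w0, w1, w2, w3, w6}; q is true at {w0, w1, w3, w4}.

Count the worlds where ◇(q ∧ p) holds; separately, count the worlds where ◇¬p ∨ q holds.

For ◇(q ∧ p):
w0: successors {w1}; q ∧ p there: w1:T. ✓
w1: successors {w2}; q ∧ p there: w2:F. ✗
w2: successors {w3}; q ∧ p there: w3:T. ✓
w3: successors {w4}; q ∧ p there: w4:F. ✗
w4: successors {w5}; q ∧ p there: w5:F. ✗
w5: successors {w6}; q ∧ p there: w6:F. ✗
w6: successors {w7}; q ∧ p there: w7:F. ✗
w7: successors {w7}; q ∧ p there: w7:F. ✗
— 2 worlds.
For ◇¬p ∨ q:
w0: ◇¬p is F, q is T. ✓
w1: ◇¬p is F, q is T. ✓
w2: ◇¬p is F, q is F. ✗
w3: ◇¬p is T, q is T. ✓
w4: ◇¬p is T, q is T. ✓
w5: ◇¬p is F, q is F. ✗
w6: ◇¬p is T, q is F. ✓
w7: ◇¬p is T, q is F. ✓
— 6 worlds.

2 and 6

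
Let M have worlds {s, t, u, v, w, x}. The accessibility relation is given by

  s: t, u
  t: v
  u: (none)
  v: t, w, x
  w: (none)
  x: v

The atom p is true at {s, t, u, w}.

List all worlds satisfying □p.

{s, u, w}

s: successors {t, u}; p there: t:T, u:T. ✓
t: successors {v}; p there: v:F. ✗
u: no successors, so □p holds vacuously. ✓
v: successors {t, w, x}; p there: t:T, w:T, x:F. ✗
w: no successors, so □p holds vacuously. ✓
x: successors {v}; p there: v:F. ✗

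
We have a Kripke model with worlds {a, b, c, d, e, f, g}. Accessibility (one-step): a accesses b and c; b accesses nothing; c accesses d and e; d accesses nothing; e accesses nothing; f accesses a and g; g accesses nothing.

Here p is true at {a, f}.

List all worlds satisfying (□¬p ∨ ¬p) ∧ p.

a: □¬p ∨ ¬p is T, p is T. ✓
b: □¬p ∨ ¬p is T, p is F. ✗
c: □¬p ∨ ¬p is T, p is F. ✗
d: □¬p ∨ ¬p is T, p is F. ✗
e: □¬p ∨ ¬p is T, p is F. ✗
f: □¬p ∨ ¬p is F, p is T. ✗
g: □¬p ∨ ¬p is T, p is F. ✗

{a}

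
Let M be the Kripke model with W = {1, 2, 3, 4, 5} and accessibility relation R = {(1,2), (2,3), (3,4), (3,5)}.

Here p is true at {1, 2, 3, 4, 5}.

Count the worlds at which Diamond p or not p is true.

1: Diamond p is T, not p is F. ✓
2: Diamond p is T, not p is F. ✓
3: Diamond p is T, not p is F. ✓
4: Diamond p is F, not p is F. ✗
5: Diamond p is F, not p is F. ✗
Satisfying worlds: {1, 2, 3}.

3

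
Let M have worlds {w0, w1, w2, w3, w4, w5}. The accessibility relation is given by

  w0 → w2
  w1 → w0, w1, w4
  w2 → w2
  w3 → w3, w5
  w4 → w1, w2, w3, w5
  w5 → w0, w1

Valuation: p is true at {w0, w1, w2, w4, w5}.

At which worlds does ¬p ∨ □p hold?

w0: ¬p is F, □p is T. ✓
w1: ¬p is F, □p is T. ✓
w2: ¬p is F, □p is T. ✓
w3: ¬p is T, □p is F. ✓
w4: ¬p is F, □p is F. ✗
w5: ¬p is F, □p is T. ✓

{w0, w1, w2, w3, w5}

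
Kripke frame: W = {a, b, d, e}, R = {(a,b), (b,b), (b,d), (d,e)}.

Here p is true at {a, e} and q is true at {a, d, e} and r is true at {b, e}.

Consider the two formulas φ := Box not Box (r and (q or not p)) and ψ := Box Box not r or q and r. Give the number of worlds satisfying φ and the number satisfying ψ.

For Box not Box (r and (q or not p)):
a: successors {b}; not Box (r and (q or not p)) there: b:T. ✓
b: successors {b, d}; not Box (r and (q or not p)) there: b:T, d:F. ✗
d: successors {e}; not Box (r and (q or not p)) there: e:F. ✗
e: no successors, so Box not Box (r and (q or not p)) holds vacuously. ✓
— 2 worlds.
For Box Box not r or q and r:
a: Box Box not r is F, q and r is F. ✗
b: Box Box not r is F, q and r is F. ✗
d: Box Box not r is T, q and r is F. ✓
e: Box Box not r is T, q and r is T. ✓
— 2 worlds.

2 and 2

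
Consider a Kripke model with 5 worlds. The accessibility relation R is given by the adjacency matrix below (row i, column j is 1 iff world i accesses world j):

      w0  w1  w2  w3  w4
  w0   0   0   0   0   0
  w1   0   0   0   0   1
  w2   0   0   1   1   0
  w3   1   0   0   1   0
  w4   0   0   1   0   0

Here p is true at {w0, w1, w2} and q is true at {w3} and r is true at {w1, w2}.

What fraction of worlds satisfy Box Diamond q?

w0: no successors, so Box Diamond q holds vacuously. ✓
w1: successors {w4}; Diamond q there: w4:F. ✗
w2: successors {w2, w3}; Diamond q there: w2:T, w3:T. ✓
w3: successors {w0, w3}; Diamond q there: w0:F, w3:T. ✗
w4: successors {w2}; Diamond q there: w2:T. ✓
That's 3 of 5 worlds, so 3/5.

3/5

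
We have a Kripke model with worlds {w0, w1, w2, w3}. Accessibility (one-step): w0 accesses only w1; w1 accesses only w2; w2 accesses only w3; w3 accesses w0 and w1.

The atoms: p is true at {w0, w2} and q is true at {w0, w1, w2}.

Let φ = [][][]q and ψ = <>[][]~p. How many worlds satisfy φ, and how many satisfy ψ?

2 and 2

For [][][]q:
w0: successors {w1}; [][]q there: w1:F. ✗
w1: successors {w2}; [][]q there: w2:T. ✓
w2: successors {w3}; [][]q there: w3:T. ✓
w3: successors {w0, w1}; [][]q there: w0:T, w1:F. ✗
— 2 worlds.
For <>[][]~p:
w0: successors {w1}; [][]~p there: w1:T. ✓
w1: successors {w2}; [][]~p there: w2:F. ✗
w2: successors {w3}; [][]~p there: w3:F. ✗
w3: successors {w0, w1}; [][]~p there: w0:F, w1:T. ✓
— 2 worlds.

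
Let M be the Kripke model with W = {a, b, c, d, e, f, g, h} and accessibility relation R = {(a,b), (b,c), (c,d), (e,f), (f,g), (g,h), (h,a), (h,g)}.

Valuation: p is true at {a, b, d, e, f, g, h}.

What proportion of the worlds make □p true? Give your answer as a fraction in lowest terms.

a: successors {b}; p there: b:T. ✓
b: successors {c}; p there: c:F. ✗
c: successors {d}; p there: d:T. ✓
d: no successors, so □p holds vacuously. ✓
e: successors {f}; p there: f:T. ✓
f: successors {g}; p there: g:T. ✓
g: successors {h}; p there: h:T. ✓
h: successors {a, g}; p there: a:T, g:T. ✓
That's 7 of 8 worlds, so 7/8.

7/8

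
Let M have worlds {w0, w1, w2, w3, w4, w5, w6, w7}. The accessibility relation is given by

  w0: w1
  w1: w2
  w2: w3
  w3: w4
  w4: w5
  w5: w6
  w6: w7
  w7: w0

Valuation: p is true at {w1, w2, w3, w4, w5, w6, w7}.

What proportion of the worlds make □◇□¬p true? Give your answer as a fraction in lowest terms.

1/8

w0: successors {w1}; ◇□¬p there: w1:F. ✗
w1: successors {w2}; ◇□¬p there: w2:F. ✗
w2: successors {w3}; ◇□¬p there: w3:F. ✗
w3: successors {w4}; ◇□¬p there: w4:F. ✗
w4: successors {w5}; ◇□¬p there: w5:F. ✗
w5: successors {w6}; ◇□¬p there: w6:T. ✓
w6: successors {w7}; ◇□¬p there: w7:F. ✗
w7: successors {w0}; ◇□¬p there: w0:F. ✗
That's 1 of 8 worlds, so 1/8.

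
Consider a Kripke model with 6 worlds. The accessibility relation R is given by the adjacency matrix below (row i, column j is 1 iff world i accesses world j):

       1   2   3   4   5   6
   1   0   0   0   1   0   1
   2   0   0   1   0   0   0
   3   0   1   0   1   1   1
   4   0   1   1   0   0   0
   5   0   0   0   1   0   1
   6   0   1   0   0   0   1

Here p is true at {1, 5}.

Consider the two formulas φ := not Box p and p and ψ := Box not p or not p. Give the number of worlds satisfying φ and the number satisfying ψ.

For not Box p and p:
1: not Box p is T, p is T. ✓
2: not Box p is T, p is F. ✗
3: not Box p is T, p is F. ✗
4: not Box p is T, p is F. ✗
5: not Box p is T, p is T. ✓
6: not Box p is T, p is F. ✗
— 2 worlds.
For Box not p or not p:
1: Box not p is T, not p is F. ✓
2: Box not p is T, not p is T. ✓
3: Box not p is F, not p is T. ✓
4: Box not p is T, not p is T. ✓
5: Box not p is T, not p is F. ✓
6: Box not p is T, not p is T. ✓
— 6 worlds.

2 and 6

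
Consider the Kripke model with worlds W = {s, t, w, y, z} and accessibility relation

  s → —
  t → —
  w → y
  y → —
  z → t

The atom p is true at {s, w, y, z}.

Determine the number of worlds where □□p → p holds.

4

s: □□p is T, p is T. ✓
t: □□p is T, p is F. ✗
w: □□p is T, p is T. ✓
y: □□p is T, p is T. ✓
z: □□p is T, p is T. ✓
Satisfying worlds: {s, w, y, z}.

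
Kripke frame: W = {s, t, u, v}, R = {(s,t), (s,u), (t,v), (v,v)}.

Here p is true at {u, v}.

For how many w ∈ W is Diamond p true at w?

s: successors {t, u}; p there: t:F, u:T. ✓
t: successors {v}; p there: v:T. ✓
u: no successors, so Diamond p fails. ✗
v: successors {v}; p there: v:T. ✓
Satisfying worlds: {s, t, v}.

3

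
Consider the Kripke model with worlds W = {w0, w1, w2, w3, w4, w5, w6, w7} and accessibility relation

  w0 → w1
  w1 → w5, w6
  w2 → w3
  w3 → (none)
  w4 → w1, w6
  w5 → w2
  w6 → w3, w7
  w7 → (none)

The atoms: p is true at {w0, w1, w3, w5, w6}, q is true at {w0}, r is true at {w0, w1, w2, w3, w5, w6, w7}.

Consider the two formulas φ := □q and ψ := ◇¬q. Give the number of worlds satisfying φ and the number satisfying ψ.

2 and 6

For □q:
w0: successors {w1}; q there: w1:F. ✗
w1: successors {w5, w6}; q there: w5:F, w6:F. ✗
w2: successors {w3}; q there: w3:F. ✗
w3: no successors, so □q holds vacuously. ✓
w4: successors {w1, w6}; q there: w1:F, w6:F. ✗
w5: successors {w2}; q there: w2:F. ✗
w6: successors {w3, w7}; q there: w3:F, w7:F. ✗
w7: no successors, so □q holds vacuously. ✓
— 2 worlds.
For ◇¬q:
w0: successors {w1}; ¬q there: w1:T. ✓
w1: successors {w5, w6}; ¬q there: w5:T, w6:T. ✓
w2: successors {w3}; ¬q there: w3:T. ✓
w3: no successors, so ◇¬q fails. ✗
w4: successors {w1, w6}; ¬q there: w1:T, w6:T. ✓
w5: successors {w2}; ¬q there: w2:T. ✓
w6: successors {w3, w7}; ¬q there: w3:T, w7:T. ✓
w7: no successors, so ◇¬q fails. ✗
— 6 worlds.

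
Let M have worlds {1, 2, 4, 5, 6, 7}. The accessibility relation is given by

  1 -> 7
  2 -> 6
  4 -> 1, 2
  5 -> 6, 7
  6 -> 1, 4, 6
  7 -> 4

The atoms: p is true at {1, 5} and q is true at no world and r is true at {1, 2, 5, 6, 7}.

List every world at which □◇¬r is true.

{1, 2, 5}

1: successors {7}; ◇¬r there: 7:T. ✓
2: successors {6}; ◇¬r there: 6:T. ✓
4: successors {1, 2}; ◇¬r there: 1:F, 2:F. ✗
5: successors {6, 7}; ◇¬r there: 6:T, 7:T. ✓
6: successors {1, 4, 6}; ◇¬r there: 1:F, 4:F, 6:T. ✗
7: successors {4}; ◇¬r there: 4:F. ✗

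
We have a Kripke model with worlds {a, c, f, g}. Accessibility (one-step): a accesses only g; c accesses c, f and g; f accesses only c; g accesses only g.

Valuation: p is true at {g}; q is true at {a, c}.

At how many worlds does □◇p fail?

a: successors {g}; ◇p there: g:T. ✓
c: successors {c, f, g}; ◇p there: c:T, f:F, g:T. ✗
f: successors {c}; ◇p there: c:T. ✓
g: successors {g}; ◇p there: g:T. ✓
Satisfying worlds: {a, f, g}.
So □◇p fails at the other 1 world.

1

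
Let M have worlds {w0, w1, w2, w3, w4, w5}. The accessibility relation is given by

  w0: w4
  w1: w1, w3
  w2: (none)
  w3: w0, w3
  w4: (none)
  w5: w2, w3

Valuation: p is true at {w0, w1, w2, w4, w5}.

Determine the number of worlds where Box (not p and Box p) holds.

2

w0: successors {w4}; not p and Box p there: w4:F. ✗
w1: successors {w1, w3}; not p and Box p there: w1:F, w3:F. ✗
w2: no successors, so Box (not p and Box p) holds vacuously. ✓
w3: successors {w0, w3}; not p and Box p there: w0:F, w3:F. ✗
w4: no successors, so Box (not p and Box p) holds vacuously. ✓
w5: successors {w2, w3}; not p and Box p there: w2:F, w3:F. ✗
Satisfying worlds: {w2, w4}.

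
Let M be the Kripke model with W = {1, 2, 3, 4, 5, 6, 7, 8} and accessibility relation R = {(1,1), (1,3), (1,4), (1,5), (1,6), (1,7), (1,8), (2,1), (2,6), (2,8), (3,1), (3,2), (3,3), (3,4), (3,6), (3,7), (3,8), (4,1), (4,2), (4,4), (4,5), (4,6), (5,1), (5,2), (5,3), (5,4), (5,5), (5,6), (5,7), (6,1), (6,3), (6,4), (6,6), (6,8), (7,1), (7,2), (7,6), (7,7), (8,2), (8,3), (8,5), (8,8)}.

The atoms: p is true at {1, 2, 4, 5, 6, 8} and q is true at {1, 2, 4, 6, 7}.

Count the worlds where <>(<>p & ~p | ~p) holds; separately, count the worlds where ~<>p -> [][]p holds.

For <>(<>p & ~p | ~p):
1: successors {1, 3, 4, 5, 6, 7, 8}; <>p & ~p | ~p there: 1:F, 3:T, 4:F, 5:F, 6:F, 7:T, 8:F. ✓
2: successors {1, 6, 8}; <>p & ~p | ~p there: 1:F, 6:F, 8:F. ✗
3: successors {1, 2, 3, 4, 6, 7, 8}; <>p & ~p | ~p there: 1:F, 2:F, 3:T, 4:F, 6:F, 7:T, 8:F. ✓
4: successors {1, 2, 4, 5, 6}; <>p & ~p | ~p there: 1:F, 2:F, 4:F, 5:F, 6:F. ✗
5: successors {1, 2, 3, 4, 5, 6, 7}; <>p & ~p | ~p there: 1:F, 2:F, 3:T, 4:F, 5:F, 6:F, 7:T. ✓
6: successors {1, 3, 4, 6, 8}; <>p & ~p | ~p there: 1:F, 3:T, 4:F, 6:F, 8:F. ✓
7: successors {1, 2, 6, 7}; <>p & ~p | ~p there: 1:F, 2:F, 6:F, 7:T. ✓
8: successors {2, 3, 5, 8}; <>p & ~p | ~p there: 2:F, 3:T, 5:F, 8:F. ✓
— 6 worlds.
For ~<>p -> [][]p:
1: ~<>p is F, [][]p is F. ✓
2: ~<>p is F, [][]p is F. ✓
3: ~<>p is F, [][]p is F. ✓
4: ~<>p is F, [][]p is F. ✓
5: ~<>p is F, [][]p is F. ✓
6: ~<>p is F, [][]p is F. ✓
7: ~<>p is F, [][]p is F. ✓
8: ~<>p is F, [][]p is F. ✓
— 8 worlds.

6 and 8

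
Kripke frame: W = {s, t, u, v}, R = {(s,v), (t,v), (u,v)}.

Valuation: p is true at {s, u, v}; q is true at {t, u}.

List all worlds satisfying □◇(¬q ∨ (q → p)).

{v}

s: successors {v}; ◇(¬q ∨ (q → p)) there: v:F. ✗
t: successors {v}; ◇(¬q ∨ (q → p)) there: v:F. ✗
u: successors {v}; ◇(¬q ∨ (q → p)) there: v:F. ✗
v: no successors, so □◇(¬q ∨ (q → p)) holds vacuously. ✓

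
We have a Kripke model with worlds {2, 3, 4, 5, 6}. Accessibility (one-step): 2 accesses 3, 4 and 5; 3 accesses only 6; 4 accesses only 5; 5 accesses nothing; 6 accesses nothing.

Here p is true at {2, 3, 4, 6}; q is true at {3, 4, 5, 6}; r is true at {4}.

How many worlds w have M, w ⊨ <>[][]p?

2: successors {3, 4, 5}; [][]p there: 3:T, 4:T, 5:T. ✓
3: successors {6}; [][]p there: 6:T. ✓
4: successors {5}; [][]p there: 5:T. ✓
5: no successors, so <>[][]p fails. ✗
6: no successors, so <>[][]p fails. ✗
Satisfying worlds: {2, 3, 4}.

3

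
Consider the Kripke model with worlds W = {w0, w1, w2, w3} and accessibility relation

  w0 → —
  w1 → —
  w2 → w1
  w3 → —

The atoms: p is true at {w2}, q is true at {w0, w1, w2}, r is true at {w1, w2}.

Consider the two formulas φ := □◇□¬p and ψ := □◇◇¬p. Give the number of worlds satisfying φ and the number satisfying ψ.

3 and 3

For □◇□¬p:
w0: no successors, so □◇□¬p holds vacuously. ✓
w1: no successors, so □◇□¬p holds vacuously. ✓
w2: successors {w1}; ◇□¬p there: w1:F. ✗
w3: no successors, so □◇□¬p holds vacuously. ✓
— 3 worlds.
For □◇◇¬p:
w0: no successors, so □◇◇¬p holds vacuously. ✓
w1: no successors, so □◇◇¬p holds vacuously. ✓
w2: successors {w1}; ◇◇¬p there: w1:F. ✗
w3: no successors, so □◇◇¬p holds vacuously. ✓
— 3 worlds.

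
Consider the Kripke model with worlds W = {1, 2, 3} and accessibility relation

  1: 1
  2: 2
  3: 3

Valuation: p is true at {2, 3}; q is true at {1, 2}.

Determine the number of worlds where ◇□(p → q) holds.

2

1: successors {1}; □(p → q) there: 1:T. ✓
2: successors {2}; □(p → q) there: 2:T. ✓
3: successors {3}; □(p → q) there: 3:F. ✗
Satisfying worlds: {1, 2}.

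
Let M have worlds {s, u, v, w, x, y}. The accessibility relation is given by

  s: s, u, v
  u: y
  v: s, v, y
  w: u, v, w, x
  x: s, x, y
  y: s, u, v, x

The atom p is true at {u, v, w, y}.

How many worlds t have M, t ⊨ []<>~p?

3

s: successors {s, u, v}; <>~p there: s:T, u:F, v:T. ✗
u: successors {y}; <>~p there: y:T. ✓
v: successors {s, v, y}; <>~p there: s:T, v:T, y:T. ✓
w: successors {u, v, w, x}; <>~p there: u:F, v:T, w:T, x:T. ✗
x: successors {s, x, y}; <>~p there: s:T, x:T, y:T. ✓
y: successors {s, u, v, x}; <>~p there: s:T, u:F, v:T, x:T. ✗
Satisfying worlds: {u, v, x}.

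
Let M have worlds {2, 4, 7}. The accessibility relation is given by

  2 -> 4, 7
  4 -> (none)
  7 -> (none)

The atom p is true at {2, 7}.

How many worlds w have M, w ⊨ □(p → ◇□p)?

2

2: successors {4, 7}; p → ◇□p there: 4:T, 7:F. ✗
4: no successors, so □(p → ◇□p) holds vacuously. ✓
7: no successors, so □(p → ◇□p) holds vacuously. ✓
Satisfying worlds: {4, 7}.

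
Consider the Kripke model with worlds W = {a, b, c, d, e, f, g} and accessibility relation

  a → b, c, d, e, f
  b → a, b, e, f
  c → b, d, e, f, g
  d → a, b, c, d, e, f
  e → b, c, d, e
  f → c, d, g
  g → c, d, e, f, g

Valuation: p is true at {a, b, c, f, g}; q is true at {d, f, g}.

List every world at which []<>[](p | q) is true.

a: successors {b, c, d, e, f}; <>[](p | q) there: b:T, c:T, d:T, e:F, f:F. ✗
b: successors {a, b, e, f}; <>[](p | q) there: a:T, b:T, e:F, f:F. ✗
c: successors {b, d, e, f, g}; <>[](p | q) there: b:T, d:T, e:F, f:F, g:T. ✗
d: successors {a, b, c, d, e, f}; <>[](p | q) there: a:T, b:T, c:T, d:T, e:F, f:F. ✗
e: successors {b, c, d, e}; <>[](p | q) there: b:T, c:T, d:T, e:F. ✗
f: successors {c, d, g}; <>[](p | q) there: c:T, d:T, g:T. ✓
g: successors {c, d, e, f, g}; <>[](p | q) there: c:T, d:T, e:F, f:F, g:T. ✗

{f}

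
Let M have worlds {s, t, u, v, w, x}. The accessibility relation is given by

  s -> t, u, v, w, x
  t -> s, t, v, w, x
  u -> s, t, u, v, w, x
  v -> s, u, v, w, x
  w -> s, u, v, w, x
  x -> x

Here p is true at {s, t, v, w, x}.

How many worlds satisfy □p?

2

s: successors {t, u, v, w, x}; p there: t:T, u:F, v:T, w:T, x:T. ✗
t: successors {s, t, v, w, x}; p there: s:T, t:T, v:T, w:T, x:T. ✓
u: successors {s, t, u, v, w, x}; p there: s:T, t:T, u:F, v:T, w:T, x:T. ✗
v: successors {s, u, v, w, x}; p there: s:T, u:F, v:T, w:T, x:T. ✗
w: successors {s, u, v, w, x}; p there: s:T, u:F, v:T, w:T, x:T. ✗
x: successors {x}; p there: x:T. ✓
Satisfying worlds: {t, x}.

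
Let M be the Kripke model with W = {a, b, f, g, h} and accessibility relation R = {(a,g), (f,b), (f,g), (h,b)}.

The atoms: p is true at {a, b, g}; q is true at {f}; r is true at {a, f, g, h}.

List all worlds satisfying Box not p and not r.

a: Box not p is F, not r is F. ✗
b: Box not p is T, not r is T. ✓
f: Box not p is F, not r is F. ✗
g: Box not p is T, not r is F. ✗
h: Box not p is F, not r is F. ✗

{b}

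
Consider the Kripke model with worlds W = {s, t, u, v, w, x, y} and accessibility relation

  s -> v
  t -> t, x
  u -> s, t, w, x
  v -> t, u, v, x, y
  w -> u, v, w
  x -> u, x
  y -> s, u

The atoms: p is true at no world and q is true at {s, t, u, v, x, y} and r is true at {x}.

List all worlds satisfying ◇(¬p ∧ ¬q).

{u, w}

s: successors {v}; ¬p ∧ ¬q there: v:F. ✗
t: successors {t, x}; ¬p ∧ ¬q there: t:F, x:F. ✗
u: successors {s, t, w, x}; ¬p ∧ ¬q there: s:F, t:F, w:T, x:F. ✓
v: successors {t, u, v, x, y}; ¬p ∧ ¬q there: t:F, u:F, v:F, x:F, y:F. ✗
w: successors {u, v, w}; ¬p ∧ ¬q there: u:F, v:F, w:T. ✓
x: successors {u, x}; ¬p ∧ ¬q there: u:F, x:F. ✗
y: successors {s, u}; ¬p ∧ ¬q there: s:F, u:F. ✗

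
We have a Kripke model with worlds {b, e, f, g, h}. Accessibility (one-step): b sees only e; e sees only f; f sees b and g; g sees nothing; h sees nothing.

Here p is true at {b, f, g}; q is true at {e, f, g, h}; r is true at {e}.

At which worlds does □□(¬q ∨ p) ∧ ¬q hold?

b: □□(¬q ∨ p) is T, ¬q is T. ✓
e: □□(¬q ∨ p) is T, ¬q is F. ✗
f: □□(¬q ∨ p) is F, ¬q is F. ✗
g: □□(¬q ∨ p) is T, ¬q is F. ✗
h: □□(¬q ∨ p) is T, ¬q is F. ✗

{b}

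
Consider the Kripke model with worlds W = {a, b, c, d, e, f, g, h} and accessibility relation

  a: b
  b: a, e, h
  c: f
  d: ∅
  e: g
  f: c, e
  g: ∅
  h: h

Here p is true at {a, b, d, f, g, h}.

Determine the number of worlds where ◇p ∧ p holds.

a: ◇p is T, p is T. ✓
b: ◇p is T, p is T. ✓
c: ◇p is T, p is F. ✗
d: ◇p is F, p is T. ✗
e: ◇p is T, p is F. ✗
f: ◇p is F, p is T. ✗
g: ◇p is F, p is T. ✗
h: ◇p is T, p is T. ✓
Satisfying worlds: {a, b, h}.

3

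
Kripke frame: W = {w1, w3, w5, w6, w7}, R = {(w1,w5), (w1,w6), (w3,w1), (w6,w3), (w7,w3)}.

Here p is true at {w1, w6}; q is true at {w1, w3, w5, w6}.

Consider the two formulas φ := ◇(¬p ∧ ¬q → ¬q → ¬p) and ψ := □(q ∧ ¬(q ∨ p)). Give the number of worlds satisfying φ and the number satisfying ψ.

4 and 1

For ◇(¬p ∧ ¬q → ¬q → ¬p):
w1: successors {w5, w6}; ¬p ∧ ¬q → ¬q → ¬p there: w5:T, w6:T. ✓
w3: successors {w1}; ¬p ∧ ¬q → ¬q → ¬p there: w1:T. ✓
w5: no successors, so ◇(¬p ∧ ¬q → ¬q → ¬p) fails. ✗
w6: successors {w3}; ¬p ∧ ¬q → ¬q → ¬p there: w3:T. ✓
w7: successors {w3}; ¬p ∧ ¬q → ¬q → ¬p there: w3:T. ✓
— 4 worlds.
For □(q ∧ ¬(q ∨ p)):
w1: successors {w5, w6}; q ∧ ¬(q ∨ p) there: w5:F, w6:F. ✗
w3: successors {w1}; q ∧ ¬(q ∨ p) there: w1:F. ✗
w5: no successors, so □(q ∧ ¬(q ∨ p)) holds vacuously. ✓
w6: successors {w3}; q ∧ ¬(q ∨ p) there: w3:F. ✗
w7: successors {w3}; q ∧ ¬(q ∨ p) there: w3:F. ✗
— 1 world.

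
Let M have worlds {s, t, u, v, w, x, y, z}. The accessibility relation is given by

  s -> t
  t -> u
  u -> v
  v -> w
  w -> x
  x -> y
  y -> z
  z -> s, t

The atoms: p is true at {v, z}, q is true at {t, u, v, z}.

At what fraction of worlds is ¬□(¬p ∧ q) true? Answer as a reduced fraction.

s: □(¬p ∧ q) is T. ✗
t: □(¬p ∧ q) is T. ✗
u: □(¬p ∧ q) is F. ✓
v: □(¬p ∧ q) is F. ✓
w: □(¬p ∧ q) is F. ✓
x: □(¬p ∧ q) is F. ✓
y: □(¬p ∧ q) is F. ✓
z: □(¬p ∧ q) is F. ✓
That's 6 of 8 worlds, so 6/8 = 3/4.

3/4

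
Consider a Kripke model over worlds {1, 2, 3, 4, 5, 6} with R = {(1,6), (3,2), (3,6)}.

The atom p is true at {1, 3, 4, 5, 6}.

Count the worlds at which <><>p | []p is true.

1: <><>p is F, []p is T. ✓
2: <><>p is F, []p is T. ✓
3: <><>p is F, []p is F. ✗
4: <><>p is F, []p is T. ✓
5: <><>p is F, []p is T. ✓
6: <><>p is F, []p is T. ✓
Satisfying worlds: {1, 2, 4, 5, 6}.

5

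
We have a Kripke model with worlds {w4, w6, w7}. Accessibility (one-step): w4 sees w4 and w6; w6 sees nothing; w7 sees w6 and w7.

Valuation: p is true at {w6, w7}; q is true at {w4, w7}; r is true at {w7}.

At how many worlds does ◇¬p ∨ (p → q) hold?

2

w4: ◇¬p is T, p → q is T. ✓
w6: ◇¬p is F, p → q is F. ✗
w7: ◇¬p is F, p → q is T. ✓
Satisfying worlds: {w4, w7}.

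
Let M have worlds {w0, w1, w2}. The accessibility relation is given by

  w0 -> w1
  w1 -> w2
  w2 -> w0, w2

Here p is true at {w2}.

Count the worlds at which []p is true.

1

w0: successors {w1}; p there: w1:F. ✗
w1: successors {w2}; p there: w2:T. ✓
w2: successors {w0, w2}; p there: w0:F, w2:T. ✗
Satisfying worlds: {w1}.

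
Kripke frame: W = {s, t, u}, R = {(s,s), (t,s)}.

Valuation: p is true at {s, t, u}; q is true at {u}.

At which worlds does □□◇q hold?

s: successors {s}; □◇q there: s:F. ✗
t: successors {s}; □◇q there: s:F. ✗
u: no successors, so □□◇q holds vacuously. ✓

{u}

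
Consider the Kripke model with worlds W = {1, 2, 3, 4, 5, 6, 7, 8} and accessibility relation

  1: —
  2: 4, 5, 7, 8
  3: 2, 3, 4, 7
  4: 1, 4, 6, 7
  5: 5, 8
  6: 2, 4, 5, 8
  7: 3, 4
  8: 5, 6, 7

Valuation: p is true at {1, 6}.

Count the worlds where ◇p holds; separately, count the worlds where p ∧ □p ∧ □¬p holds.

2 and 1

For ◇p:
1: no successors, so ◇p fails. ✗
2: successors {4, 5, 7, 8}; p there: 4:F, 5:F, 7:F, 8:F. ✗
3: successors {2, 3, 4, 7}; p there: 2:F, 3:F, 4:F, 7:F. ✗
4: successors {1, 4, 6, 7}; p there: 1:T, 4:F, 6:T, 7:F. ✓
5: successors {5, 8}; p there: 5:F, 8:F. ✗
6: successors {2, 4, 5, 8}; p there: 2:F, 4:F, 5:F, 8:F. ✗
7: successors {3, 4}; p there: 3:F, 4:F. ✗
8: successors {5, 6, 7}; p there: 5:F, 6:T, 7:F. ✓
— 2 worlds.
For p ∧ □p ∧ □¬p:
1: p ∧ □p is T, □¬p is T. ✓
2: p ∧ □p is F, □¬p is T. ✗
3: p ∧ □p is F, □¬p is T. ✗
4: p ∧ □p is F, □¬p is F. ✗
5: p ∧ □p is F, □¬p is T. ✗
6: p ∧ □p is F, □¬p is T. ✗
7: p ∧ □p is F, □¬p is T. ✗
8: p ∧ □p is F, □¬p is F. ✗
— 1 world.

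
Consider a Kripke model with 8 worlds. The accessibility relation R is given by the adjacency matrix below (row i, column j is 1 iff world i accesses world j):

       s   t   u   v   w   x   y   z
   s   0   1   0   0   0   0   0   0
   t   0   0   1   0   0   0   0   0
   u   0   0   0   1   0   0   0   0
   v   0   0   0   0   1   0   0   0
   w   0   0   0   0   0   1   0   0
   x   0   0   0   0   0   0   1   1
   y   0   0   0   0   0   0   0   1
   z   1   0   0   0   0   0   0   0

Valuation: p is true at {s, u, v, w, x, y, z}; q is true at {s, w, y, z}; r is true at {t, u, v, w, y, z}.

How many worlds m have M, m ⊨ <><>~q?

4

s: successors {t}; <>~q there: t:T. ✓
t: successors {u}; <>~q there: u:T. ✓
u: successors {v}; <>~q there: v:F. ✗
v: successors {w}; <>~q there: w:T. ✓
w: successors {x}; <>~q there: x:F. ✗
x: successors {y, z}; <>~q there: y:F, z:F. ✗
y: successors {z}; <>~q there: z:F. ✗
z: successors {s}; <>~q there: s:T. ✓
Satisfying worlds: {s, t, v, z}.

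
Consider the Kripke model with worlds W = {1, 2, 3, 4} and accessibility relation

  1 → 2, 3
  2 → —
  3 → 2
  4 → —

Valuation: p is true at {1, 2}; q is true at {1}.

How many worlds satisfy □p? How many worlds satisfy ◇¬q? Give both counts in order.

For □p:
1: successors {2, 3}; p there: 2:T, 3:F. ✗
2: no successors, so □p holds vacuously. ✓
3: successors {2}; p there: 2:T. ✓
4: no successors, so □p holds vacuously. ✓
— 3 worlds.
For ◇¬q:
1: successors {2, 3}; ¬q there: 2:T, 3:T. ✓
2: no successors, so ◇¬q fails. ✗
3: successors {2}; ¬q there: 2:T. ✓
4: no successors, so ◇¬q fails. ✗
— 2 worlds.

3 and 2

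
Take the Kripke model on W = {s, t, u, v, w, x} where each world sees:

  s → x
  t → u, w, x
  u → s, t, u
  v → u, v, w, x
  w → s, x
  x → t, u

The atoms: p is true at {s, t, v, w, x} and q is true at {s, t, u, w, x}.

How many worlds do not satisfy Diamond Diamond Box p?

s: successors {x}; Diamond Box p there: x:F. ✗
t: successors {u, w, x}; Diamond Box p there: u:T, w:T, x:F. ✓
u: successors {s, t, u}; Diamond Box p there: s:F, t:T, u:T. ✓
v: successors {u, v, w, x}; Diamond Box p there: u:T, v:T, w:T, x:F. ✓
w: successors {s, x}; Diamond Box p there: s:F, x:F. ✗
x: successors {t, u}; Diamond Box p there: t:T, u:T. ✓
Satisfying worlds: {t, u, v, x}.
So Diamond Diamond Box p fails at the other 2 worlds.

2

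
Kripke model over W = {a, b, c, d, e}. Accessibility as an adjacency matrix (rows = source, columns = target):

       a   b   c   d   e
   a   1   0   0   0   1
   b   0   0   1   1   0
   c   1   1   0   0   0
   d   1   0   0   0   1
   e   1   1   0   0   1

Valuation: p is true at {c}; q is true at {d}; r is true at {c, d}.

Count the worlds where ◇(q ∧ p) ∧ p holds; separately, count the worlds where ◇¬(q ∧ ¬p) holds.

For ◇(q ∧ p) ∧ p:
a: ◇(q ∧ p) is F, p is F. ✗
b: ◇(q ∧ p) is F, p is F. ✗
c: ◇(q ∧ p) is F, p is T. ✗
d: ◇(q ∧ p) is F, p is F. ✗
e: ◇(q ∧ p) is F, p is F. ✗
— 0 worlds.
For ◇¬(q ∧ ¬p):
a: successors {a, e}; ¬(q ∧ ¬p) there: a:T, e:T. ✓
b: successors {c, d}; ¬(q ∧ ¬p) there: c:T, d:F. ✓
c: successors {a, b}; ¬(q ∧ ¬p) there: a:T, b:T. ✓
d: successors {a, e}; ¬(q ∧ ¬p) there: a:T, e:T. ✓
e: successors {a, b, e}; ¬(q ∧ ¬p) there: a:T, b:T, e:T. ✓
— 5 worlds.

0 and 5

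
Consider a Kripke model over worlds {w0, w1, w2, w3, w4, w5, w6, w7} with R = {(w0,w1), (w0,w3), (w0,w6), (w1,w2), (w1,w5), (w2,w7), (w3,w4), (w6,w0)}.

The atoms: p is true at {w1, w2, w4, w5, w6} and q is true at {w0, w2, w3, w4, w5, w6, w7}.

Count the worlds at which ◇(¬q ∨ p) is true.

3

w0: successors {w1, w3, w6}; ¬q ∨ p there: w1:T, w3:F, w6:T. ✓
w1: successors {w2, w5}; ¬q ∨ p there: w2:T, w5:T. ✓
w2: successors {w7}; ¬q ∨ p there: w7:F. ✗
w3: successors {w4}; ¬q ∨ p there: w4:T. ✓
w4: no successors, so ◇(¬q ∨ p) fails. ✗
w5: no successors, so ◇(¬q ∨ p) fails. ✗
w6: successors {w0}; ¬q ∨ p there: w0:F. ✗
w7: no successors, so ◇(¬q ∨ p) fails. ✗
Satisfying worlds: {w0, w1, w3}.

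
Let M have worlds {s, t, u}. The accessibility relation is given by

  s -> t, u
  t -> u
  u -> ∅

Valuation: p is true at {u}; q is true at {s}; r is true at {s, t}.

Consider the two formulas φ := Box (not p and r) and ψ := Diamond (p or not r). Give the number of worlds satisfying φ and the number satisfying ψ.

For Box (not p and r):
s: successors {t, u}; not p and r there: t:T, u:F. ✗
t: successors {u}; not p and r there: u:F. ✗
u: no successors, so Box (not p and r) holds vacuously. ✓
— 1 world.
For Diamond (p or not r):
s: successors {t, u}; p or not r there: t:F, u:T. ✓
t: successors {u}; p or not r there: u:T. ✓
u: no successors, so Diamond (p or not r) fails. ✗
— 2 worlds.

1 and 2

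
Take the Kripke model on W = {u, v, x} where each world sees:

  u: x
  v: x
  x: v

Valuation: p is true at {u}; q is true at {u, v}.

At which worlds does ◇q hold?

{x}

u: successors {x}; q there: x:F. ✗
v: successors {x}; q there: x:F. ✗
x: successors {v}; q there: v:T. ✓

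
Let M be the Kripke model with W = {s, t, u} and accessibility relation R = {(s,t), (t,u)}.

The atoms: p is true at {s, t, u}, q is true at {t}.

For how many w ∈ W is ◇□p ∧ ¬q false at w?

s: ◇□p is T, ¬q is T. ✓
t: ◇□p is T, ¬q is F. ✗
u: ◇□p is F, ¬q is T. ✗
Satisfying worlds: {s}.
So ◇□p ∧ ¬q fails at the other 2 worlds.

2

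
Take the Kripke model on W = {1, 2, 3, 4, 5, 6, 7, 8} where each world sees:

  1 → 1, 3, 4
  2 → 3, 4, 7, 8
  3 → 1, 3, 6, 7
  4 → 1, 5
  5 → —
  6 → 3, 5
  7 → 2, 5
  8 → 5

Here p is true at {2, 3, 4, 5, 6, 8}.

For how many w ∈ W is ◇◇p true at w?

6

1: successors {1, 3, 4}; ◇p there: 1:T, 3:T, 4:T. ✓
2: successors {3, 4, 7, 8}; ◇p there: 3:T, 4:T, 7:T, 8:T. ✓
3: successors {1, 3, 6, 7}; ◇p there: 1:T, 3:T, 6:T, 7:T. ✓
4: successors {1, 5}; ◇p there: 1:T, 5:F. ✓
5: no successors, so ◇◇p fails. ✗
6: successors {3, 5}; ◇p there: 3:T, 5:F. ✓
7: successors {2, 5}; ◇p there: 2:T, 5:F. ✓
8: successors {5}; ◇p there: 5:F. ✗
Satisfying worlds: {1, 2, 3, 4, 6, 7}.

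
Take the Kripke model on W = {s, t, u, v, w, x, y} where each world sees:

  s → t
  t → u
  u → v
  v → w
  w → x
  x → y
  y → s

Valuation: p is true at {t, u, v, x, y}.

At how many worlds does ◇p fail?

2

s: successors {t}; p there: t:T. ✓
t: successors {u}; p there: u:T. ✓
u: successors {v}; p there: v:T. ✓
v: successors {w}; p there: w:F. ✗
w: successors {x}; p there: x:T. ✓
x: successors {y}; p there: y:T. ✓
y: successors {s}; p there: s:F. ✗
Satisfying worlds: {s, t, u, w, x}.
So ◇p fails at the other 2 worlds.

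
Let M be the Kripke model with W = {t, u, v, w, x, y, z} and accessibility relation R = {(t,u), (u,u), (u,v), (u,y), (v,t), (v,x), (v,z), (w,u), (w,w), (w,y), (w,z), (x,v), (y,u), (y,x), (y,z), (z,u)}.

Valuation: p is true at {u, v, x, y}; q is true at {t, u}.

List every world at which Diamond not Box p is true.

t: successors {u}; not Box p there: u:F. ✗
u: successors {u, v, y}; not Box p there: u:F, v:T, y:T. ✓
v: successors {t, x, z}; not Box p there: t:F, x:F, z:F. ✗
w: successors {u, w, y, z}; not Box p there: u:F, w:T, y:T, z:F. ✓
x: successors {v}; not Box p there: v:T. ✓
y: successors {u, x, z}; not Box p there: u:F, x:F, z:F. ✗
z: successors {u}; not Box p there: u:F. ✗

{u, w, x}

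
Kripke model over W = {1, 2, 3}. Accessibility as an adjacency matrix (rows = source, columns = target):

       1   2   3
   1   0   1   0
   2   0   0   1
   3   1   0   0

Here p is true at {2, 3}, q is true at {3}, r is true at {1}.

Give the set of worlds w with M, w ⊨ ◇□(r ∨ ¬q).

1: successors {2}; □(r ∨ ¬q) there: 2:F. ✗
2: successors {3}; □(r ∨ ¬q) there: 3:T. ✓
3: successors {1}; □(r ∨ ¬q) there: 1:T. ✓

{2, 3}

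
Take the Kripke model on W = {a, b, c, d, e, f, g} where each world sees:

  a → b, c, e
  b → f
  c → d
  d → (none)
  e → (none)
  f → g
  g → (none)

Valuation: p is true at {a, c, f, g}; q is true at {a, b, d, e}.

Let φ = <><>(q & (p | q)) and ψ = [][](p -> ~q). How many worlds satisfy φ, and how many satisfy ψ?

For <><>(q & (p | q)):
a: successors {b, c, e}; <>(q & (p | q)) there: b:F, c:T, e:F. ✓
b: successors {f}; <>(q & (p | q)) there: f:F. ✗
c: successors {d}; <>(q & (p | q)) there: d:F. ✗
d: no successors, so <><>(q & (p | q)) fails. ✗
e: no successors, so <><>(q & (p | q)) fails. ✗
f: successors {g}; <>(q & (p | q)) there: g:F. ✗
g: no successors, so <><>(q & (p | q)) fails. ✗
— 1 world.
For [][](p -> ~q):
a: successors {b, c, e}; [](p -> ~q) there: b:T, c:T, e:T. ✓
b: successors {f}; [](p -> ~q) there: f:T. ✓
c: successors {d}; [](p -> ~q) there: d:T. ✓
d: no successors, so [][](p -> ~q) holds vacuously. ✓
e: no successors, so [][](p -> ~q) holds vacuously. ✓
f: successors {g}; [](p -> ~q) there: g:T. ✓
g: no successors, so [][](p -> ~q) holds vacuously. ✓
— 7 worlds.

1 and 7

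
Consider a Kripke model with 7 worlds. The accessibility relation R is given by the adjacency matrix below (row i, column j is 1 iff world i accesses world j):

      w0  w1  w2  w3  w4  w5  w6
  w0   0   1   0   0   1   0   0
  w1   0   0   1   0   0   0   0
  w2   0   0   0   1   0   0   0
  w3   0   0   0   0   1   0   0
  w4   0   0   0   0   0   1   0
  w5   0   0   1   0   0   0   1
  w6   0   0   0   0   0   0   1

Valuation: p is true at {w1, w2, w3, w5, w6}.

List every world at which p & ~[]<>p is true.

w0: p is F, ~[]<>p is F. ✗
w1: p is T, ~[]<>p is F. ✗
w2: p is T, ~[]<>p is T. ✓
w3: p is T, ~[]<>p is F. ✗
w4: p is F, ~[]<>p is F. ✗
w5: p is T, ~[]<>p is F. ✗
w6: p is T, ~[]<>p is F. ✗

{w2}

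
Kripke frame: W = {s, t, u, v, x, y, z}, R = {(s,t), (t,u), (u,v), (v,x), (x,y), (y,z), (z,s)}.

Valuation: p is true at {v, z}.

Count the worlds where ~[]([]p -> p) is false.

s: []([]p -> p) is T. ✗
t: []([]p -> p) is F. ✓
u: []([]p -> p) is T. ✗
v: []([]p -> p) is T. ✗
x: []([]p -> p) is F. ✓
y: []([]p -> p) is T. ✗
z: []([]p -> p) is T. ✗
Satisfying worlds: {t, x}.
So ~[]([]p -> p) fails at the other 5 worlds.

5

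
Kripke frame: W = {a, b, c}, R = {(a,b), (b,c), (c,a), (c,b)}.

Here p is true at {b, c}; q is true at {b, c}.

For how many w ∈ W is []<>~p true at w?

1

a: successors {b}; <>~p there: b:F. ✗
b: successors {c}; <>~p there: c:T. ✓
c: successors {a, b}; <>~p there: a:F, b:F. ✗
Satisfying worlds: {b}.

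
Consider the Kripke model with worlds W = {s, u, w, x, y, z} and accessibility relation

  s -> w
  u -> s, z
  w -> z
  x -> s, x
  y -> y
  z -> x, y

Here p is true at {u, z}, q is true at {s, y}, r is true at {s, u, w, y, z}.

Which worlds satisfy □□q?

{y}

s: successors {w}; □q there: w:F. ✗
u: successors {s, z}; □q there: s:F, z:F. ✗
w: successors {z}; □q there: z:F. ✗
x: successors {s, x}; □q there: s:F, x:F. ✗
y: successors {y}; □q there: y:T. ✓
z: successors {x, y}; □q there: x:F, y:T. ✗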